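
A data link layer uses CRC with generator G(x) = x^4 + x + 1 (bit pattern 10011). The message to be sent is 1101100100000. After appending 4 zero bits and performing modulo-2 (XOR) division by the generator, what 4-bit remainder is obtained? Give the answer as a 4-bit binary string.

1011

Append 4 zeros: 11011001000000000. Divide by 10011 (XOR where the leading bit is 1):
  pos 0: 11011 XOR 10011 = 01000
  pos 1: 10000 XOR 10011 = 00011
  pos 4: 11010 XOR 10011 = 01001
  pos 5: 10010 XOR 10011 = 00001
  pos 9: 10000 XOR 10011 = 00011
  pos 12: 11000 XOR 10011 = 01011
Remainder (last 4 bits) = 1011. This is the CRC / FCS.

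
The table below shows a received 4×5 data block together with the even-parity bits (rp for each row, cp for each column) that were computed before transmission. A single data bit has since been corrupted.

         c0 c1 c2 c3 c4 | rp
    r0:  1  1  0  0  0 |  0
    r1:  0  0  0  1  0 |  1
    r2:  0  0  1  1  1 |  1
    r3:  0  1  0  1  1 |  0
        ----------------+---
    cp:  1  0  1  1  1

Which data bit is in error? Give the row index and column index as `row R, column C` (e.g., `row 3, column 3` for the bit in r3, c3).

row 3, column 4

Recompute each row's even parity and compare to rp:
  r0: data parity 0, sent rp 0 → ok
  r1: data parity 1, sent rp 1 → ok
  r2: data parity 1, sent rp 1 → ok
  r3: data parity 1, sent rp 0 → mismatch
Recompute each column's even parity and compare to cp:
  c0: data parity 1, sent cp 1 → ok
  c1: data parity 0, sent cp 0 → ok
  c2: data parity 1, sent cp 1 → ok
  c3: data parity 1, sent cp 1 → ok
  c4: data parity 0, sent cp 1 → mismatch
Exactly one row (r3) and one column (c4) fail → the flipped bit is at their intersection.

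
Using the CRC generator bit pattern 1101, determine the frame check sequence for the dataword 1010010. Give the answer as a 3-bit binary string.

010

Append 3 zeros: 1010010000. Divide by 1101 (XOR where the leading bit is 1):
  pos 0: 1010 XOR 1101 = 0111
  pos 1: 1110 XOR 1101 = 0011
  pos 3: 1110 XOR 1101 = 0011
  pos 5: 1100 XOR 1101 = 0001
Remainder (last 3 bits) = 010. This is the CRC / FCS.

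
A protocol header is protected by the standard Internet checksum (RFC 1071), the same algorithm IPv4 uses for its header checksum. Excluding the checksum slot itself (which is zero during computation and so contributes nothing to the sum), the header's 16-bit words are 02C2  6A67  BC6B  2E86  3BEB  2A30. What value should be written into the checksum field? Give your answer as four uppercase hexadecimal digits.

41C9

One's-complement addition (fold any carry out of bit 15 back into bit 0):
  0x02C2 + 0x6A67 = 0x06D29
  0x6D29 + 0xBC6B = 0x12994 → wrap carry → 0x2995
  0x2995 + 0x2E86 = 0x0581B
  0x581B + 0x3BEB = 0x09406
  0x9406 + 0x2A30 = 0x0BE36
One's-complement sum = 0xBE36.
Checksum = ~0xBE36 & 0xFFFF = 0x41C9.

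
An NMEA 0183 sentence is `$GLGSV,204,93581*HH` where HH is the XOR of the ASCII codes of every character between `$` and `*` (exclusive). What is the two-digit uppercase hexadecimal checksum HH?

XOR the ASCII codes of the payload characters:
  'G' = 0x47 → acc = 0x47
  'L' = 0x4C → acc = 0x0B
  'G' = 0x47 → acc = 0x4C
  'S' = 0x53 → acc = 0x1F
  'V' = 0x56 → acc = 0x49
  ',' = 0x2C → acc = 0x65
  '2' = 0x32 → acc = 0x57
  '0' = 0x30 → acc = 0x67
  '4' = 0x34 → acc = 0x53
  ',' = 0x2C → acc = 0x7F
  '9' = 0x39 → acc = 0x46
  '3' = 0x33 → acc = 0x75
  '5' = 0x35 → acc = 0x40
  '8' = 0x38 → acc = 0x78
  '1' = 0x31 → acc = 0x49
Checksum = 0x49.

49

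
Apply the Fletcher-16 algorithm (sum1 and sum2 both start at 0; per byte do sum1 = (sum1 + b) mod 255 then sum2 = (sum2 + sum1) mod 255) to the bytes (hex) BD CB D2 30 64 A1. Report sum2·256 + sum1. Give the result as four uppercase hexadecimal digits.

B392

Running sums (mod 255):
  after byte 0 (BD): sum1=189, sum2=189
  after byte 1 (CB): sum1=137, sum2=71
  after byte 2 (D2): sum1=92, sum2=163
  after byte 3 (30): sum1=140, sum2=48
  after byte 4 (64): sum1=240, sum2=33
  after byte 5 (A1): sum1=146, sum2=179
Checksum = sum2·256 + sum1 = 179·256 + 146 = 45970 = 0xB392.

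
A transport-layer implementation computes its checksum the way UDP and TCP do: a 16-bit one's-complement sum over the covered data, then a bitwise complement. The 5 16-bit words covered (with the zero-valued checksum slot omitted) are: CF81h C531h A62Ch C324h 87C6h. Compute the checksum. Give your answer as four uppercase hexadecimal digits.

One's-complement addition (fold any carry out of bit 15 back into bit 0):
  0xCF81 + 0xC531 = 0x194B2 → wrap carry → 0x94B3
  0x94B3 + 0xA62C = 0x13ADF → wrap carry → 0x3AE0
  0x3AE0 + 0xC324 = 0x0FE04
  0xFE04 + 0x87C6 = 0x185CA → wrap carry → 0x85CB
One's-complement sum = 0x85CB.
Checksum = ~0x85CB & 0xFFFF = 0x7A34.

7A34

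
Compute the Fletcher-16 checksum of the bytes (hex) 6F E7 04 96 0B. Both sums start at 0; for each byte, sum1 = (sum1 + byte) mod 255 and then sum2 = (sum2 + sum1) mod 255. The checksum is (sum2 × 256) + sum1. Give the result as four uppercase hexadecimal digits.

Running sums (mod 255):
  after byte 0 (6F): sum1=111, sum2=111
  after byte 1 (E7): sum1=87, sum2=198
  after byte 2 (04): sum1=91, sum2=34
  after byte 3 (96): sum1=241, sum2=20
  after byte 4 (0B): sum1=252, sum2=17
Checksum = sum2·256 + sum1 = 17·256 + 252 = 4604 = 0x11FC.

11FC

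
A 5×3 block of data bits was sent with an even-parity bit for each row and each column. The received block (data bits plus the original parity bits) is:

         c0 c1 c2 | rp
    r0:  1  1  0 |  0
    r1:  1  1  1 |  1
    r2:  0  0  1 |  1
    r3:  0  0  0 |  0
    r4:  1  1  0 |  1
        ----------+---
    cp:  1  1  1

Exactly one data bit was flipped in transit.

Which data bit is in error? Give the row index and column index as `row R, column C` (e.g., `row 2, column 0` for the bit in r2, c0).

Recompute each row's even parity and compare to rp:
  r0: data parity 0, sent rp 0 → ok
  r1: data parity 1, sent rp 1 → ok
  r2: data parity 1, sent rp 1 → ok
  r3: data parity 0, sent rp 0 → ok
  r4: data parity 0, sent rp 1 → mismatch
Recompute each column's even parity and compare to cp:
  c0: data parity 1, sent cp 1 → ok
  c1: data parity 1, sent cp 1 → ok
  c2: data parity 0, sent cp 1 → mismatch
Exactly one row (r4) and one column (c2) fail → the flipped bit is at their intersection.

row 4, column 2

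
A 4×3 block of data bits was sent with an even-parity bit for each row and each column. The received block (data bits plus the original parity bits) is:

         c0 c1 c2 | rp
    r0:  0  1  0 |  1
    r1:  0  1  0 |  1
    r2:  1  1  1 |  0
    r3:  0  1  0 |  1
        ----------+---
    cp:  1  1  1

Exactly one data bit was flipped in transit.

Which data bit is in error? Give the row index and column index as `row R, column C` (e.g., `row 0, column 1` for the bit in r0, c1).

row 2, column 1

Recompute each row's even parity and compare to rp:
  r0: data parity 1, sent rp 1 → ok
  r1: data parity 1, sent rp 1 → ok
  r2: data parity 1, sent rp 0 → mismatch
  r3: data parity 1, sent rp 1 → ok
Recompute each column's even parity and compare to cp:
  c0: data parity 1, sent cp 1 → ok
  c1: data parity 0, sent cp 1 → mismatch
  c2: data parity 1, sent cp 1 → ok
Exactly one row (r2) and one column (c1) fail → the flipped bit is at their intersection.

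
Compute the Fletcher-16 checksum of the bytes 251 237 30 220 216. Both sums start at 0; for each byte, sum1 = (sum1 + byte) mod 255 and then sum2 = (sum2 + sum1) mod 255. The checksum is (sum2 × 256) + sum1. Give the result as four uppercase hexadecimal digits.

Running sums (mod 255):
  after byte 0 (251): sum1=251, sum2=251
  after byte 1 (237): sum1=233, sum2=229
  after byte 2 (30): sum1=8, sum2=237
  after byte 3 (220): sum1=228, sum2=210
  after byte 4 (216): sum1=189, sum2=144
Checksum = sum2·256 + sum1 = 144·256 + 189 = 37053 = 0x90BD.

90BD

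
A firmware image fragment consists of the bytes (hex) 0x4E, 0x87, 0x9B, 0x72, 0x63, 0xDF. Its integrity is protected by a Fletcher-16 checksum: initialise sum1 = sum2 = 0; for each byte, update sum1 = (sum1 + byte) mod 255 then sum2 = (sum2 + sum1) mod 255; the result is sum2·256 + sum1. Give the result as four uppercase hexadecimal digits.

Running sums (mod 255):
  after byte 0 (0x4E): sum1=78, sum2=78
  after byte 1 (0x87): sum1=213, sum2=36
  after byte 2 (0x9B): sum1=113, sum2=149
  after byte 3 (0x72): sum1=227, sum2=121
  after byte 4 (0x63): sum1=71, sum2=192
  after byte 5 (0xDF): sum1=39, sum2=231
Checksum = sum2·256 + sum1 = 231·256 + 39 = 59175 = 0xE727.

E727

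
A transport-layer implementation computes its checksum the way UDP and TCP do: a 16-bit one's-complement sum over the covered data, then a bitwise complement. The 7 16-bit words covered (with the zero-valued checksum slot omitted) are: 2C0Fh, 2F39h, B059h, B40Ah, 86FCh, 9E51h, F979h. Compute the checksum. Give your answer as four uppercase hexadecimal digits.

One's-complement addition (fold any carry out of bit 15 back into bit 0):
  0x2C0F + 0x2F39 = 0x05B48
  0x5B48 + 0xB059 = 0x10BA1 → wrap carry → 0x0BA2
  0x0BA2 + 0xB40A = 0x0BFAC
  0xBFAC + 0x86FC = 0x146A8 → wrap carry → 0x46A9
  0x46A9 + 0x9E51 = 0x0E4FA
  0xE4FA + 0xF979 = 0x1DE73 → wrap carry → 0xDE74
One's-complement sum = 0xDE74.
Checksum = ~0xDE74 & 0xFFFF = 0x218B.

218B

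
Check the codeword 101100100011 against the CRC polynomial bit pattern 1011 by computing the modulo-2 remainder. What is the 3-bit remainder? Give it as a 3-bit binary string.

100

Modulo-2 division of 101100100011 by 1011:
  pos 0: 1011 XOR 1011 = 0000
  pos 6: 1000 XOR 1011 = 0011
  pos 8: 1111 XOR 1011 = 0100
Remainder = 100 (nonzero — an error is detected).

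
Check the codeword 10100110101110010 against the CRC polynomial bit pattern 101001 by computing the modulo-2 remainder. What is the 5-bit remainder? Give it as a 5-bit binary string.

00000

Modulo-2 division of 10100110101110010 by 101001:
  pos 0: 101001 XOR 101001 = 000000
  pos 6: 101011 XOR 101001 = 000010
  pos 10: 101001 XOR 101001 = 000000
Remainder = 00000 (zero — the frame passes the CRC check).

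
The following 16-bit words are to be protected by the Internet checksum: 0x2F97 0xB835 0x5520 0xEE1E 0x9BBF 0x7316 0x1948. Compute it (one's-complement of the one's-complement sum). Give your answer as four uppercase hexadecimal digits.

One's-complement addition (fold any carry out of bit 15 back into bit 0):
  0x2F97 + 0xB835 = 0x0E7CC
  0xE7CC + 0x5520 = 0x13CEC → wrap carry → 0x3CED
  0x3CED + 0xEE1E = 0x12B0B → wrap carry → 0x2B0C
  0x2B0C + 0x9BBF = 0x0C6CB
  0xC6CB + 0x7316 = 0x139E1 → wrap carry → 0x39E2
  0x39E2 + 0x1948 = 0x0532A
One's-complement sum = 0x532A.
Checksum = ~0x532A & 0xFFFF = 0xACD5.

ACD5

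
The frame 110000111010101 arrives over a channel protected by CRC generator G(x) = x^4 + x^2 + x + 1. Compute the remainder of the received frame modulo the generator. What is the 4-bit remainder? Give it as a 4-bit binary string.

Modulo-2 division of 110000111010101 by 10111:
  pos 0: 11000 XOR 10111 = 01111
  pos 1: 11110 XOR 10111 = 01001
  pos 2: 10011 XOR 10111 = 00100
  pos 4: 10011 XOR 10111 = 00100
  pos 6: 10001 XOR 10111 = 00110
  pos 8: 11001 XOR 10111 = 01110
  pos 9: 11100 XOR 10111 = 01011
  pos 10: 10111 XOR 10111 = 00000
Remainder = 0000 (zero — the frame passes the CRC check).

0000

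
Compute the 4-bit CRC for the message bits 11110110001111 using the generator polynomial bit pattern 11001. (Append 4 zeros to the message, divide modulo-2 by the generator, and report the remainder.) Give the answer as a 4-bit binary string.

Append 4 zeros: 111101100011110000. Divide by 11001 (XOR where the leading bit is 1):
  pos 0: 11110 XOR 11001 = 00111
  pos 2: 11111 XOR 11001 = 00110
  pos 4: 11000 XOR 11001 = 00001
  pos 8: 10111 XOR 11001 = 01110
  pos 9: 11101 XOR 11001 = 00100
  pos 11: 10000 XOR 11001 = 01001
  pos 12: 10010 XOR 11001 = 01011
  pos 13: 10110 XOR 11001 = 01111
Remainder (last 4 bits) = 1111. This is the CRC / FCS.

1111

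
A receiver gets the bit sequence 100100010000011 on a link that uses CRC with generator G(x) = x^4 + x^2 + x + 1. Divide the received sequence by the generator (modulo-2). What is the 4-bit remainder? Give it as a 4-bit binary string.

Modulo-2 division of 100100010000011 by 10111:
  pos 0: 10010 XOR 10111 = 00101
  pos 2: 10100 XOR 10111 = 00011
  pos 5: 11100 XOR 10111 = 01011
  pos 6: 10110 XOR 10111 = 00001
  pos 10: 10011 XOR 10111 = 00100
Remainder = 0100 (nonzero — an error is detected).

0100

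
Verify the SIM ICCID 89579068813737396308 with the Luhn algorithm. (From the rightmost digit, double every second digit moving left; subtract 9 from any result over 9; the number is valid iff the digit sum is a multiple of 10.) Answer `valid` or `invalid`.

From the right, keep odd positions and double even positions (subtract 9 from any doubled value over 9):
  doubled (positions 2,4,...): 0 3 6 6 6 7 3 9 1 7 → sum 48
  kept (positions 1,3,...): 8 3 9 7 7 1 8 0 7 9 → sum 59
Total = 107.
107 mod 10 = 7, so the number is invalid.

invalid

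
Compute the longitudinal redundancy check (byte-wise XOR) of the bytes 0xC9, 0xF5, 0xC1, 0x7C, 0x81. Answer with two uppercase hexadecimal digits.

XOR the bytes together:
  start with 0xC9
  0xC9 ⊕ 0xF5 = 0x3C
  0x3C ⊕ 0xC1 = 0xFD
  0xFD ⊕ 0x7C = 0x81
  0x81 ⊕ 0x81 = 0x00

00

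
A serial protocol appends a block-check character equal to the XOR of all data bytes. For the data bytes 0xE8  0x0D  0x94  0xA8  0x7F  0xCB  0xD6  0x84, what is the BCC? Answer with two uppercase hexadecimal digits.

XOR the bytes together:
  start with 0xE8
  0xE8 ⊕ 0x0D = 0xE5
  0xE5 ⊕ 0x94 = 0x71
  0x71 ⊕ 0xA8 = 0xD9
  0xD9 ⊕ 0x7F = 0xA6
  0xA6 ⊕ 0xCB = 0x6D
  0x6D ⊕ 0xD6 = 0xBB
  0xBB ⊕ 0x84 = 0x3F

3F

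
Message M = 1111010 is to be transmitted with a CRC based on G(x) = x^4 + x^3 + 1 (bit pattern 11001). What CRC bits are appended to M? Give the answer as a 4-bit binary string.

Append 4 zeros: 11110100000. Divide by 11001 (XOR where the leading bit is 1):
  pos 0: 11110 XOR 11001 = 00111
  pos 2: 11110 XOR 11001 = 00111
  pos 4: 11100 XOR 11001 = 00101
  pos 6: 10100 XOR 11001 = 01101
Remainder (last 4 bits) = 1101. This is the CRC / FCS.

1101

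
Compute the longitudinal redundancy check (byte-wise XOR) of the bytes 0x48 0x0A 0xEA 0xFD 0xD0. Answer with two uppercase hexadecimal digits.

85

XOR the bytes together:
  start with 0x48
  0x48 ⊕ 0x0A = 0x42
  0x42 ⊕ 0xEA = 0xA8
  0xA8 ⊕ 0xFD = 0x55
  0x55 ⊕ 0xD0 = 0x85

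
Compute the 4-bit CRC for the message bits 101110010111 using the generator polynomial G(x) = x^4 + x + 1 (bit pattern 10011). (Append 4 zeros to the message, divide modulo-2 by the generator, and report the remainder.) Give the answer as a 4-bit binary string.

Append 4 zeros: 1011100101110000. Divide by 10011 (XOR where the leading bit is 1):
  pos 0: 10111 XOR 10011 = 00100
  pos 2: 10000 XOR 10011 = 00011
  pos 5: 11101 XOR 10011 = 01110
  pos 6: 11101 XOR 10011 = 01110
  pos 7: 11101 XOR 10011 = 01110
  pos 8: 11100 XOR 10011 = 01111
  pos 9: 11110 XOR 10011 = 01101
  pos 10: 11010 XOR 10011 = 01001
  pos 11: 10010 XOR 10011 = 00001
Remainder (last 4 bits) = 0001. This is the CRC / FCS.

0001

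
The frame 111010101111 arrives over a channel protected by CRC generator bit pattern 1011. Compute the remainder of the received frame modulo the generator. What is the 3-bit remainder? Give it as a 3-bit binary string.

011

Modulo-2 division of 111010101111 by 1011:
  pos 0: 1110 XOR 1011 = 0101
  pos 1: 1011 XOR 1011 = 0000
  pos 6: 1011 XOR 1011 = 0000
Remainder = 011 (nonzero — an error is detected).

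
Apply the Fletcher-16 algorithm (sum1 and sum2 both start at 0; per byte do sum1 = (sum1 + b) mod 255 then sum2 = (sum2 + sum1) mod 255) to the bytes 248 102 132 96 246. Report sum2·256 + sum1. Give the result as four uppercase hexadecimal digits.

Running sums (mod 255):
  after byte 0 (248): sum1=248, sum2=248
  after byte 1 (102): sum1=95, sum2=88
  after byte 2 (132): sum1=227, sum2=60
  after byte 3 (96): sum1=68, sum2=128
  after byte 4 (246): sum1=59, sum2=187
Checksum = sum2·256 + sum1 = 187·256 + 59 = 47931 = 0xBB3B.

BB3B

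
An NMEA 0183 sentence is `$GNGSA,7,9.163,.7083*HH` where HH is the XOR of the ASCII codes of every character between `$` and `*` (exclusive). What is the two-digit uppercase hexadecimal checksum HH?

XOR the ASCII codes of the payload characters:
  'G' = 0x47 → acc = 0x47
  'N' = 0x4E → acc = 0x09
  'G' = 0x47 → acc = 0x4E
  'S' = 0x53 → acc = 0x1D
  'A' = 0x41 → acc = 0x5C
  ',' = 0x2C → acc = 0x70
  '7' = 0x37 → acc = 0x47
  ',' = 0x2C → acc = 0x6B
  '9' = 0x39 → acc = 0x52
  '.' = 0x2E → acc = 0x7C
  '1' = 0x31 → acc = 0x4D
  '6' = 0x36 → acc = 0x7B
  '3' = 0x33 → acc = 0x48
  ',' = 0x2C → acc = 0x64
  '.' = 0x2E → acc = 0x4A
  '7' = 0x37 → acc = 0x7D
  '0' = 0x30 → acc = 0x4D
  '8' = 0x38 → acc = 0x75
  '3' = 0x33 → acc = 0x46
Checksum = 0x46.

46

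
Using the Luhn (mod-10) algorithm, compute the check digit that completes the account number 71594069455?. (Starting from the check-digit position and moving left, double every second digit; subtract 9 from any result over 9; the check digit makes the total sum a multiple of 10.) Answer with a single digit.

Partial digits right→left: 5 5 4 9 6 0 4 9 5 1 7
Double every second digit counting from the check-digit position (so the 1st, 3rd, 5th, ... of the partial from the right).
  doubled (with −9 where >9): 1 8 3 8 1 5 → sum 26
  kept as-is: 5 9 0 9 1 → sum 24
Total = 26 + 24 = 50.
Check digit = (10 − (50 mod 10)) mod 10 = 0.

0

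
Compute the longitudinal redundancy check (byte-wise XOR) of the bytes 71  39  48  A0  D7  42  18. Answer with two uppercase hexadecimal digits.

XOR the bytes together:
  start with 0x71
  0x71 ⊕ 0x39 = 0x48
  0x48 ⊕ 0x48 = 0x00
  0x00 ⊕ 0xA0 = 0xA0
  0xA0 ⊕ 0xD7 = 0x77
  0x77 ⊕ 0x42 = 0x35
  0x35 ⊕ 0x18 = 0x2D

2D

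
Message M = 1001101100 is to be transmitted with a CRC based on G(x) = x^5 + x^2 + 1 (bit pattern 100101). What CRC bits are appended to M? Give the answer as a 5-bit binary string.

10010

Append 5 zeros: 100110110000000. Divide by 100101 (XOR where the leading bit is 1):
  pos 0: 100110 XOR 100101 = 000011
  pos 4: 111100 XOR 100101 = 011001
  pos 5: 110010 XOR 100101 = 010111
  pos 6: 101110 XOR 100101 = 001011
  pos 8: 101100 XOR 100101 = 001001
Remainder (last 5 bits) = 10010. This is the CRC / FCS.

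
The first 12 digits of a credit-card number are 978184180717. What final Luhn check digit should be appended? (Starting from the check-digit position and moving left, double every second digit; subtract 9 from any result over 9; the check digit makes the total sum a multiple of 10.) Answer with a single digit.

1

Partial digits right→left: 7 1 7 0 8 1 4 8 1 8 7 9
Double every second digit counting from the check-digit position (so the 1st, 3rd, 5th, ... of the partial from the right).
  doubled (with −9 where >9): 5 5 7 8 2 5 → sum 32
  kept as-is: 1 0 1 8 8 9 → sum 27
Total = 32 + 27 = 59.
Check digit = (10 − (59 mod 10)) mod 10 = 1.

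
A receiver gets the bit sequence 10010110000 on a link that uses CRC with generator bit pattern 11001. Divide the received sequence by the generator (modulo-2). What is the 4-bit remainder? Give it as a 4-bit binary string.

Modulo-2 division of 10010110000 by 11001:
  pos 0: 10010 XOR 11001 = 01011
  pos 1: 10111 XOR 11001 = 01110
  pos 2: 11101 XOR 11001 = 00100
  pos 4: 10000 XOR 11001 = 01001
  pos 5: 10010 XOR 11001 = 01011
  pos 6: 10110 XOR 11001 = 01111
Remainder = 1111 (nonzero — an error is detected).

1111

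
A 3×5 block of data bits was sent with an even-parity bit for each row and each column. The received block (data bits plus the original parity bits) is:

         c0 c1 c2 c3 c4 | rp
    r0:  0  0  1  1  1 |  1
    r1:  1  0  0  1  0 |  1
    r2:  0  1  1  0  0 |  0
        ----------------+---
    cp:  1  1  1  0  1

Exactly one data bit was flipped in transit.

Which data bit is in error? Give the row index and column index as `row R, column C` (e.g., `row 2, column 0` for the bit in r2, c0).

Recompute each row's even parity and compare to rp:
  r0: data parity 1, sent rp 1 → ok
  r1: data parity 0, sent rp 1 → mismatch
  r2: data parity 0, sent rp 0 → ok
Recompute each column's even parity and compare to cp:
  c0: data parity 1, sent cp 1 → ok
  c1: data parity 1, sent cp 1 → ok
  c2: data parity 0, sent cp 1 → mismatch
  c3: data parity 0, sent cp 0 → ok
  c4: data parity 1, sent cp 1 → ok
Exactly one row (r1) and one column (c2) fail → the flipped bit is at their intersection.

row 1, column 2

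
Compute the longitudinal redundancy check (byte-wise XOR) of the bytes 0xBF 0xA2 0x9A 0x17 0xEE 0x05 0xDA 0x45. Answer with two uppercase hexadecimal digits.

E4

XOR the bytes together:
  start with 0xBF
  0xBF ⊕ 0xA2 = 0x1D
  0x1D ⊕ 0x9A = 0x87
  0x87 ⊕ 0x17 = 0x90
  0x90 ⊕ 0xEE = 0x7E
  0x7E ⊕ 0x05 = 0x7B
  0x7B ⊕ 0xDA = 0xA1
  0xA1 ⊕ 0x45 = 0xE4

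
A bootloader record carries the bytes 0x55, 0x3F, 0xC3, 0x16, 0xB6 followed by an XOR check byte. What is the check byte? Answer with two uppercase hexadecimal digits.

09

XOR the bytes together:
  start with 0x55
  0x55 ⊕ 0x3F = 0x6A
  0x6A ⊕ 0xC3 = 0xA9
  0xA9 ⊕ 0x16 = 0xBF
  0xBF ⊕ 0xB6 = 0x09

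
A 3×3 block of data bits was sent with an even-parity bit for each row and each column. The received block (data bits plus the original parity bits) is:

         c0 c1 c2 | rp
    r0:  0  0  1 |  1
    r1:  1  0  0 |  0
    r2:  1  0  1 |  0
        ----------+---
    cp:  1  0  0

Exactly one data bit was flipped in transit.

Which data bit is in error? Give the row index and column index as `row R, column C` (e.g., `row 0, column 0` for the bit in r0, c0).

row 1, column 0

Recompute each row's even parity and compare to rp:
  r0: data parity 1, sent rp 1 → ok
  r1: data parity 1, sent rp 0 → mismatch
  r2: data parity 0, sent rp 0 → ok
Recompute each column's even parity and compare to cp:
  c0: data parity 0, sent cp 1 → mismatch
  c1: data parity 0, sent cp 0 → ok
  c2: data parity 0, sent cp 0 → ok
Exactly one row (r1) and one column (c0) fail → the flipped bit is at their intersection.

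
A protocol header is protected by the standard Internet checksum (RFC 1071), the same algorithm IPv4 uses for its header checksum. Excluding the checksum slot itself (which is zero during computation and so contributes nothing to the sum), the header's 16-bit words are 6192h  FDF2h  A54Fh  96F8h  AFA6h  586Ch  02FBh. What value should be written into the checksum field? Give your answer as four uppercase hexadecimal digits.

5924

One's-complement addition (fold any carry out of bit 15 back into bit 0):
  0x6192 + 0xFDF2 = 0x15F84 → wrap carry → 0x5F85
  0x5F85 + 0xA54F = 0x104D4 → wrap carry → 0x04D5
  0x04D5 + 0x96F8 = 0x09BCD
  0x9BCD + 0xAFA6 = 0x14B73 → wrap carry → 0x4B74
  0x4B74 + 0x586C = 0x0A3E0
  0xA3E0 + 0x02FB = 0x0A6DB
One's-complement sum = 0xA6DB.
Checksum = ~0xA6DB & 0xFFFF = 0x5924.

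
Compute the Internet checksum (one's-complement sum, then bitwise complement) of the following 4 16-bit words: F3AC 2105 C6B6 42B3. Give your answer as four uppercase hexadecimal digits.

One's-complement addition (fold any carry out of bit 15 back into bit 0):
  0xF3AC + 0x2105 = 0x114B1 → wrap carry → 0x14B2
  0x14B2 + 0xC6B6 = 0x0DB68
  0xDB68 + 0x42B3 = 0x11E1B → wrap carry → 0x1E1C
One's-complement sum = 0x1E1C.
Checksum = ~0x1E1C & 0xFFFF = 0xE1E3.

E1E3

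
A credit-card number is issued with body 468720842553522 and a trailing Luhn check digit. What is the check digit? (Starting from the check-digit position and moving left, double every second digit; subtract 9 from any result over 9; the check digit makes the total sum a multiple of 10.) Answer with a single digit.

7

Partial digits right→left: 2 2 5 3 5 5 2 4 8 0 2 7 8 6 4
Double every second digit counting from the check-digit position (so the 1st, 3rd, 5th, ... of the partial from the right).
  doubled (with −9 where >9): 4 1 1 4 7 4 7 8 → sum 36
  kept as-is: 2 3 5 4 0 7 6 → sum 27
Total = 36 + 27 = 63.
Check digit = (10 − (63 mod 10)) mod 10 = 7.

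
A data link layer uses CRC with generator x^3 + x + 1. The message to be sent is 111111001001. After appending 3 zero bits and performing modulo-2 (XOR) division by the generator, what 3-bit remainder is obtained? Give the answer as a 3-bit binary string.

Append 3 zeros: 111111001001000. Divide by 1011 (XOR where the leading bit is 1):
  pos 0: 1111 XOR 1011 = 0100
  pos 1: 1001 XOR 1011 = 0010
  pos 3: 1010 XOR 1011 = 0001
  pos 6: 1010 XOR 1011 = 0001
  pos 9: 1010 XOR 1011 = 0001
Remainder (last 3 bits) = 100. This is the CRC / FCS.

100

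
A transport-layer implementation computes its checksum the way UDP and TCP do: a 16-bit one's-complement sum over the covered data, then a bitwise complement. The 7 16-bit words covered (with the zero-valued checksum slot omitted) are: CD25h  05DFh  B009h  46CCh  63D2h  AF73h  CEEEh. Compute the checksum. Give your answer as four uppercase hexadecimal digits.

53F0

One's-complement addition (fold any carry out of bit 15 back into bit 0):
  0xCD25 + 0x05DF = 0x0D304
  0xD304 + 0xB009 = 0x1830D → wrap carry → 0x830E
  0x830E + 0x46CC = 0x0C9DA
  0xC9DA + 0x63D2 = 0x12DAC → wrap carry → 0x2DAD
  0x2DAD + 0xAF73 = 0x0DD20
  0xDD20 + 0xCEEE = 0x1AC0E → wrap carry → 0xAC0F
One's-complement sum = 0xAC0F.
Checksum = ~0xAC0F & 0xFFFF = 0x53F0.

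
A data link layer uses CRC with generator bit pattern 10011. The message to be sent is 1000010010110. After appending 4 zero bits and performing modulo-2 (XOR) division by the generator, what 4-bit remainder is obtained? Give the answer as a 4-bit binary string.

Append 4 zeros: 10000100101100000. Divide by 10011 (XOR where the leading bit is 1):
  pos 0: 10000 XOR 10011 = 00011
  pos 3: 11100 XOR 10011 = 01111
  pos 4: 11111 XOR 10011 = 01100
  pos 5: 11000 XOR 10011 = 01011
  pos 6: 10111 XOR 10011 = 00100
  pos 8: 10010 XOR 10011 = 00001
  pos 12: 10000 XOR 10011 = 00011
Remainder (last 4 bits) = 0011. This is the CRC / FCS.

0011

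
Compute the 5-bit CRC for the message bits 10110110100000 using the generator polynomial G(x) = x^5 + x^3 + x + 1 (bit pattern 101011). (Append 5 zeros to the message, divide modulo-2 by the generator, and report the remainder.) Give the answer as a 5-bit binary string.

11101

Append 5 zeros: 1011011010000000000. Divide by 101011 (XOR where the leading bit is 1):
  pos 0: 101101 XOR 101011 = 000110
  pos 3: 110101 XOR 101011 = 011110
  pos 4: 111100 XOR 101011 = 010111
  pos 5: 101110 XOR 101011 = 000101
  pos 8: 101000 XOR 101011 = 000011
  pos 12: 110000 XOR 101011 = 011011
  pos 13: 110110 XOR 101011 = 011101
Remainder (last 5 bits) = 11101. This is the CRC / FCS.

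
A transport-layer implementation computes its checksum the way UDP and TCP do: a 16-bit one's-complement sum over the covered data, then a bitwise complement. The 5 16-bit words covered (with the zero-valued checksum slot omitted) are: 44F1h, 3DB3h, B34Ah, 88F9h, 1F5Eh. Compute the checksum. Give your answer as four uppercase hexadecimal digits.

One's-complement addition (fold any carry out of bit 15 back into bit 0):
  0x44F1 + 0x3DB3 = 0x082A4
  0x82A4 + 0xB34A = 0x135EE → wrap carry → 0x35EF
  0x35EF + 0x88F9 = 0x0BEE8
  0xBEE8 + 0x1F5E = 0x0DE46
One's-complement sum = 0xDE46.
Checksum = ~0xDE46 & 0xFFFF = 0x21B9.

21B9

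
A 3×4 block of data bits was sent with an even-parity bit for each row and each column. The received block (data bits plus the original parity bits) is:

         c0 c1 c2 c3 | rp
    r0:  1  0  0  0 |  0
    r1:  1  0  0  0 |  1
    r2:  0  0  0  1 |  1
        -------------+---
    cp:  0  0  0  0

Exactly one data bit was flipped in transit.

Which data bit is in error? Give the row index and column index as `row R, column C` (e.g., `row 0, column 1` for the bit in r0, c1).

row 0, column 3

Recompute each row's even parity and compare to rp:
  r0: data parity 1, sent rp 0 → mismatch
  r1: data parity 1, sent rp 1 → ok
  r2: data parity 1, sent rp 1 → ok
Recompute each column's even parity and compare to cp:
  c0: data parity 0, sent cp 0 → ok
  c1: data parity 0, sent cp 0 → ok
  c2: data parity 0, sent cp 0 → ok
  c3: data parity 1, sent cp 0 → mismatch
Exactly one row (r0) and one column (c3) fail → the flipped bit is at their intersection.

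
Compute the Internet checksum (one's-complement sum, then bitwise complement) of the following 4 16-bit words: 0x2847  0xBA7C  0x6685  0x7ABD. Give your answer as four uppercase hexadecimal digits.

One's-complement addition (fold any carry out of bit 15 back into bit 0):
  0x2847 + 0xBA7C = 0x0E2C3
  0xE2C3 + 0x6685 = 0x14948 → wrap carry → 0x4949
  0x4949 + 0x7ABD = 0x0C406
One's-complement sum = 0xC406.
Checksum = ~0xC406 & 0xFFFF = 0x3BF9.

3BF9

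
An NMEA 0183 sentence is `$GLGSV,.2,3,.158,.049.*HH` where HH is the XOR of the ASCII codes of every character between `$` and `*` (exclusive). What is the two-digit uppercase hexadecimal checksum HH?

XOR the ASCII codes of the payload characters:
  'G' = 0x47 → acc = 0x47
  'L' = 0x4C → acc = 0x0B
  'G' = 0x47 → acc = 0x4C
  'S' = 0x53 → acc = 0x1F
  'V' = 0x56 → acc = 0x49
  ',' = 0x2C → acc = 0x65
  '.' = 0x2E → acc = 0x4B
  '2' = 0x32 → acc = 0x79
  ',' = 0x2C → acc = 0x55
  '3' = 0x33 → acc = 0x66
  ',' = 0x2C → acc = 0x4A
  '.' = 0x2E → acc = 0x64
  '1' = 0x31 → acc = 0x55
  '5' = 0x35 → acc = 0x60
  '8' = 0x38 → acc = 0x58
  ',' = 0x2C → acc = 0x74
  '.' = 0x2E → acc = 0x5A
  '0' = 0x30 → acc = 0x6A
  '4' = 0x34 → acc = 0x5E
  '9' = 0x39 → acc = 0x67
  '.' = 0x2E → acc = 0x49
Checksum = 0x49.

49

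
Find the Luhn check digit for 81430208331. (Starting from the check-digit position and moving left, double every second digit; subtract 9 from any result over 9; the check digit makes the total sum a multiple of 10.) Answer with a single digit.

0

Partial digits right→left: 1 3 3 8 0 2 0 3 4 1 8
Double every second digit counting from the check-digit position (so the 1st, 3rd, 5th, ... of the partial from the right).
  doubled (with −9 where >9): 2 6 0 0 8 7 → sum 23
  kept as-is: 3 8 2 3 1 → sum 17
Total = 23 + 17 = 40.
Check digit = (10 − (40 mod 10)) mod 10 = 0.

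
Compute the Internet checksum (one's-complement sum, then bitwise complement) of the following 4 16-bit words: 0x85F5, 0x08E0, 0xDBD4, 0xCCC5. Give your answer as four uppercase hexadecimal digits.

One's-complement addition (fold any carry out of bit 15 back into bit 0):
  0x85F5 + 0x08E0 = 0x08ED5
  0x8ED5 + 0xDBD4 = 0x16AA9 → wrap carry → 0x6AAA
  0x6AAA + 0xCCC5 = 0x1376F → wrap carry → 0x3770
One's-complement sum = 0x3770.
Checksum = ~0x3770 & 0xFFFF = 0xC88F.

C88F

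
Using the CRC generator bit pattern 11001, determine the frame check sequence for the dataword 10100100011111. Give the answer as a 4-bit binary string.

0010

Append 4 zeros: 101001000111110000. Divide by 11001 (XOR where the leading bit is 1):
  pos 0: 10100 XOR 11001 = 01101
  pos 1: 11011 XOR 11001 = 00010
  pos 4: 10000 XOR 11001 = 01001
  pos 5: 10011 XOR 11001 = 01010
  pos 6: 10101 XOR 11001 = 01100
  pos 7: 11001 XOR 11001 = 00000
  pos 12: 11000 XOR 11001 = 00001
Remainder (last 4 bits) = 0010. This is the CRC / FCS.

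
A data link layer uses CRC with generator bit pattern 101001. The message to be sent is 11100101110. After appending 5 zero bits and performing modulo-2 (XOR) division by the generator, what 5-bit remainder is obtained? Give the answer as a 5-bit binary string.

Append 5 zeros: 1110010111000000. Divide by 101001 (XOR where the leading bit is 1):
  pos 0: 111001 XOR 101001 = 010000
  pos 1: 100000 XOR 101001 = 001001
  pos 3: 100111 XOR 101001 = 001110
  pos 5: 111010 XOR 101001 = 010011
  pos 6: 100110 XOR 101001 = 001111
  pos 8: 111100 XOR 101001 = 010101
  pos 9: 101010 XOR 101001 = 000011
Remainder (last 5 bits) = 00110. This is the CRC / FCS.

00110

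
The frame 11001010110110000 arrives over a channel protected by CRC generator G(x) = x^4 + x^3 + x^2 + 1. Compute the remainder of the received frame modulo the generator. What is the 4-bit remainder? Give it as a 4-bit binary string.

0000

Modulo-2 division of 11001010110110000 by 11101:
  pos 0: 11001 XOR 11101 = 00100
  pos 2: 10001 XOR 11101 = 01100
  pos 3: 11000 XOR 11101 = 00101
  pos 5: 10111 XOR 11101 = 01010
  pos 6: 10100 XOR 11101 = 01001
  pos 7: 10011 XOR 11101 = 01110
  pos 8: 11101 XOR 11101 = 00000
Remainder = 0000 (zero — the frame passes the CRC check).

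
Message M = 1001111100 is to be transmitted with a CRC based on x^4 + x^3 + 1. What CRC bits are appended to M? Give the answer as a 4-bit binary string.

Append 4 zeros: 10011111000000. Divide by 11001 (XOR where the leading bit is 1):
  pos 0: 10011 XOR 11001 = 01010
  pos 1: 10101 XOR 11001 = 01100
  pos 2: 11001 XOR 11001 = 00000
  pos 7: 10000 XOR 11001 = 01001
  pos 8: 10010 XOR 11001 = 01011
  pos 9: 10110 XOR 11001 = 01111
Remainder (last 4 bits) = 1111. This is the CRC / FCS.

1111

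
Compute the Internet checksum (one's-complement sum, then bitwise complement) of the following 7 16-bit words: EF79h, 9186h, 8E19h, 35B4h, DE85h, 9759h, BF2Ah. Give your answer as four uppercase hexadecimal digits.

One's-complement addition (fold any carry out of bit 15 back into bit 0):
  0xEF79 + 0x9186 = 0x180FF → wrap carry → 0x8100
  0x8100 + 0x8E19 = 0x10F19 → wrap carry → 0x0F1A
  0x0F1A + 0x35B4 = 0x044CE
  0x44CE + 0xDE85 = 0x12353 → wrap carry → 0x2354
  0x2354 + 0x9759 = 0x0BAAD
  0xBAAD + 0xBF2A = 0x179D7 → wrap carry → 0x79D8
One's-complement sum = 0x79D8.
Checksum = ~0x79D8 & 0xFFFF = 0x8627.

8627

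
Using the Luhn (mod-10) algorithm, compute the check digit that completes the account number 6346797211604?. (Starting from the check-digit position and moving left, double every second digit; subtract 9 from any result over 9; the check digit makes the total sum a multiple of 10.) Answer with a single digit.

5

Partial digits right→left: 4 0 6 1 1 2 7 9 7 6 4 3 6
Double every second digit counting from the check-digit position (so the 1st, 3rd, 5th, ... of the partial from the right).
  doubled (with −9 where >9): 8 3 2 5 5 8 3 → sum 34
  kept as-is: 0 1 2 9 6 3 → sum 21
Total = 34 + 21 = 55.
Check digit = (10 − (55 mod 10)) mod 10 = 5.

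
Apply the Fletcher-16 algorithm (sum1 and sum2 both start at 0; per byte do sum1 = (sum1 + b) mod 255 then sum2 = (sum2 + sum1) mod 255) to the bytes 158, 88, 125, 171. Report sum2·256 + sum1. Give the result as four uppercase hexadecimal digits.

Running sums (mod 255):
  after byte 0 (158): sum1=158, sum2=158
  after byte 1 (88): sum1=246, sum2=149
  after byte 2 (125): sum1=116, sum2=10
  after byte 3 (171): sum1=32, sum2=42
Checksum = sum2·256 + sum1 = 42·256 + 32 = 10784 = 0x2A20.

2A20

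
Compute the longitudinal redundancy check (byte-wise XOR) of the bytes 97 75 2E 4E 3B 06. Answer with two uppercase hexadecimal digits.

BF

XOR the bytes together:
  start with 0x97
  0x97 ⊕ 0x75 = 0xE2
  0xE2 ⊕ 0x2E = 0xCC
  0xCC ⊕ 0x4E = 0x82
  0x82 ⊕ 0x3B = 0xB9
  0xB9 ⊕ 0x06 = 0xBF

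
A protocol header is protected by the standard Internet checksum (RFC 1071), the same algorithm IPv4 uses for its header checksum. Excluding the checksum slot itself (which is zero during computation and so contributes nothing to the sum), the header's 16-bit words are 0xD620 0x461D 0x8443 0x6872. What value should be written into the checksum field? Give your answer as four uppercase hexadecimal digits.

One's-complement addition (fold any carry out of bit 15 back into bit 0):
  0xD620 + 0x461D = 0x11C3D → wrap carry → 0x1C3E
  0x1C3E + 0x8443 = 0x0A081
  0xA081 + 0x6872 = 0x108F3 → wrap carry → 0x08F4
One's-complement sum = 0x08F4.
Checksum = ~0x08F4 & 0xFFFF = 0xF70B.

F70B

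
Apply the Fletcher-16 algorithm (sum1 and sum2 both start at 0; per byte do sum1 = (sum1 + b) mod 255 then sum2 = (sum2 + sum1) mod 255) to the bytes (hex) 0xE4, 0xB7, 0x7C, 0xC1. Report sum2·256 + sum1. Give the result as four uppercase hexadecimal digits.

Running sums (mod 255):
  after byte 0 (0xE4): sum1=228, sum2=228
  after byte 1 (0xB7): sum1=156, sum2=129
  after byte 2 (0x7C): sum1=25, sum2=154
  after byte 3 (0xC1): sum1=218, sum2=117
Checksum = sum2·256 + sum1 = 117·256 + 218 = 30170 = 0x75DA.

75DA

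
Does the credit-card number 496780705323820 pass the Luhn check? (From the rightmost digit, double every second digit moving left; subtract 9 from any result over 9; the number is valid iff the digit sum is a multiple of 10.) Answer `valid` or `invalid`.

valid

From the right, keep odd positions and double even positions (subtract 9 from any doubled value over 9):
  doubled (positions 2,4,...): 4 6 6 0 0 5 9 → sum 30
  kept (positions 1,3,...): 0 8 2 5 7 8 6 4 → sum 40
Total = 70.
70 mod 10 = 0, so the number is valid.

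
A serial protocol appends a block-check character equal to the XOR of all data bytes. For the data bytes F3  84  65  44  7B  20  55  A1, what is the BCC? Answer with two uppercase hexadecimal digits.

XOR the bytes together:
  start with 0xF3
  0xF3 ⊕ 0x84 = 0x77
  0x77 ⊕ 0x65 = 0x12
  0x12 ⊕ 0x44 = 0x56
  0x56 ⊕ 0x7B = 0x2D
  0x2D ⊕ 0x20 = 0x0D
  0x0D ⊕ 0x55 = 0x58
  0x58 ⊕ 0xA1 = 0xF9

F9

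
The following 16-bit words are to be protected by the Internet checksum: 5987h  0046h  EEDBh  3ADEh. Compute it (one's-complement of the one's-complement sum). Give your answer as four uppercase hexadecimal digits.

One's-complement addition (fold any carry out of bit 15 back into bit 0):
  0x5987 + 0x0046 = 0x059CD
  0x59CD + 0xEEDB = 0x148A8 → wrap carry → 0x48A9
  0x48A9 + 0x3ADE = 0x08387
One's-complement sum = 0x8387.
Checksum = ~0x8387 & 0xFFFF = 0x7C78.

7C78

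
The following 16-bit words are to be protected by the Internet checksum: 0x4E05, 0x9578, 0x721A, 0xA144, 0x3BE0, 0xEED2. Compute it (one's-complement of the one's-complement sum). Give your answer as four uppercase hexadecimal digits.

One's-complement addition (fold any carry out of bit 15 back into bit 0):
  0x4E05 + 0x9578 = 0x0E37D
  0xE37D + 0x721A = 0x15597 → wrap carry → 0x5598
  0x5598 + 0xA144 = 0x0F6DC
  0xF6DC + 0x3BE0 = 0x132BC → wrap carry → 0x32BD
  0x32BD + 0xEED2 = 0x1218F → wrap carry → 0x2190
One's-complement sum = 0x2190.
Checksum = ~0x2190 & 0xFFFF = 0xDE6F.

DE6F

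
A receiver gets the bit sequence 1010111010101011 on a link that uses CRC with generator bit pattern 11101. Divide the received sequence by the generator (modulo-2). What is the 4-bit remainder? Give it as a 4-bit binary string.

Modulo-2 division of 1010111010101011 by 11101:
  pos 0: 10101 XOR 11101 = 01000
  pos 1: 10001 XOR 11101 = 01100
  pos 2: 11001 XOR 11101 = 00100
  pos 4: 10001 XOR 11101 = 01100
  pos 5: 11000 XOR 11101 = 00101
  pos 7: 10110 XOR 11101 = 01011
  pos 8: 10111 XOR 11101 = 01010
  pos 9: 10100 XOR 11101 = 01001
  pos 10: 10011 XOR 11101 = 01110
  pos 11: 11101 XOR 11101 = 00000
Remainder = 0000 (zero — the frame passes the CRC check).

0000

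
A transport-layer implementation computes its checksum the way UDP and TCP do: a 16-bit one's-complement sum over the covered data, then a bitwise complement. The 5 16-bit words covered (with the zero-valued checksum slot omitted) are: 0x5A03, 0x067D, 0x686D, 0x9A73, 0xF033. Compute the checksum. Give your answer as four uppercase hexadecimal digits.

One's-complement addition (fold any carry out of bit 15 back into bit 0):
  0x5A03 + 0x067D = 0x06080
  0x6080 + 0x686D = 0x0C8ED
  0xC8ED + 0x9A73 = 0x16360 → wrap carry → 0x6361
  0x6361 + 0xF033 = 0x15394 → wrap carry → 0x5395
One's-complement sum = 0x5395.
Checksum = ~0x5395 & 0xFFFF = 0xAC6A.

AC6A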